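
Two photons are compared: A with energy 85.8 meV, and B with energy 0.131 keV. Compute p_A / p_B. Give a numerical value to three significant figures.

p_A = 4.585 × 10^-29 kg·m/s (from energy = 85.8 meV, via p = E/c).
p_B = 7.001 × 10^-26 kg·m/s (from energy = 0.131 keV, via p = E/c).
Ratio = 4.585 × 10^-29 / 7.001 × 10^-26 = 6.55 × 10^-4.

6.55 × 10^-4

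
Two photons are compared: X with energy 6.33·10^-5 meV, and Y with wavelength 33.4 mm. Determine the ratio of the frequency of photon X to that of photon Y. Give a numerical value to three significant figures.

f_X = 1.531·10^7 Hz (from energy = 6.33·10^-5 meV, via f = E/h).
f_Y = 8.976·10^9 Hz (from wavelength = 33.4 mm, via f = c/λ).
Ratio = 1.531·10^7 / 8.976·10^9 = 1.71·10^-3.

1.71·10^-3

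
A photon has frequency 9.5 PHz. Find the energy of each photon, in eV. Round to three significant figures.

39.3 eV

Take h = 6.62607015e-34 J·s, 1 eV = 1.602176634e-19 J.
In SI units: f = 9.5 PHz = 9.5e15 Hz.
The photon relation is E = hf, giving E = 6.295e-18 J.
Converting to eV: E = 39.29 eV ≈ 39.3 eV.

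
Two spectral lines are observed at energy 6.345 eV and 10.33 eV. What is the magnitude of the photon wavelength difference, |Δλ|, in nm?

Using λ = hc/E: λ₁ = 1.9540 × 10^-7 m, λ₂ = 1.2002 × 10^-7 m.
|Δλ| = |1.9540 × 10^-7 − 1.2002 × 10^-7| = 7.54 × 10^-8 m = 75.4 nm.

75.4 nm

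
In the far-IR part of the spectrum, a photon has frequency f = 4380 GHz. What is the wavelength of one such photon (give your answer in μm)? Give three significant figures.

68.4 μm

In SI units: f = 4380 GHz = 4.38e12 Hz.
The photon relation is λ = c/f, giving λ = 6.845e-5 m.
Converting to μm: λ = 68.45 μm ≈ 68.4 μm.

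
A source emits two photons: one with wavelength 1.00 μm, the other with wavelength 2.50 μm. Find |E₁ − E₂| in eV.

0.744 eV

Using E = hc/λ: E₁ = 1.986 × 10^-19 J, E₂ = 7.946 × 10^-20 J.
|ΔE| = |1.986 × 10^-19 − 7.946 × 10^-20| = 1.19 × 10^-19 J = 0.744 eV.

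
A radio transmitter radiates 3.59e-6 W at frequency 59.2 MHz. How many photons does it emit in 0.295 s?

2.70e19 photons

Total energy: E_total = P·t = 3.59e-6 × 0.295 = 1.059e-6 J.
Per-photon energy: E = 3.923e-26 J.
N = E_total / E_photon = 2.70e19.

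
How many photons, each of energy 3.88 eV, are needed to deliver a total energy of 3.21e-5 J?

Per-photon energy: E = 6.216e-19 J (from energy = 3.88 eV).
N = E_total / E_photon = 3.21e-5 J / 6.216e-19 J = 5.16e13.

5.16e13 photons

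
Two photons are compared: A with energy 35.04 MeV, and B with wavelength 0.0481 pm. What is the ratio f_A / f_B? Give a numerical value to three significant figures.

f_A = 8.473e21 Hz (from energy = 35.04 MeV, via f = E/h).
f_B = 6.233e21 Hz (from wavelength = 0.0481 pm, via f = c/λ).
Ratio = 8.473e21 / 6.233e21 = 1.36.

1.36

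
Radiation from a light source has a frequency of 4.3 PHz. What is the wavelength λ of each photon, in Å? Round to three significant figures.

Use c = 2.99792458e8 m/s.
Convert to SI: f = 4.3 PHz = 4.3e15 Hz.
Since λ = c/f for a photon, λ = 6.972e-8 m.
Converting to Å: λ = 697.2 Å ≈ 697 Å.

697 Å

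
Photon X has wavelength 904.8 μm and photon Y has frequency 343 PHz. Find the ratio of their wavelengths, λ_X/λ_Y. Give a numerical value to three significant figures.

λ_X = 9.048e-4 m (from wavelength = 904.8 μm, via λ given directly).
λ_Y = 8.740e-10 m (from frequency = 343 PHz, via λ = c/f).
Ratio = 9.048e-4 / 8.740e-10 = 1.04e6.

1.04e6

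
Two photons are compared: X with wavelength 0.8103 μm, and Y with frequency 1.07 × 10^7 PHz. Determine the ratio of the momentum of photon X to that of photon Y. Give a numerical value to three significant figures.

p_X = 8.177 × 10^-28 kg·m/s (from wavelength = 0.8103 μm, via p = h/λ).
p_Y = 2.365 × 10^-20 kg·m/s (from frequency = 1.07 × 10^7 PHz, via p = hf/c).
Ratio = 8.177 × 10^-28 / 2.365 × 10^-20 = 3.46 × 10^-8.

3.46 × 10^-8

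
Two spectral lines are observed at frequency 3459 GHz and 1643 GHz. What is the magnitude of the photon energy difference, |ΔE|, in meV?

7.51 meV

Using E = hf: E₁ = 2.2920e-21 J, E₂ = 1.0887e-21 J.
|ΔE| = |2.2920e-21 − 1.0887e-21| = 1.20e-21 J = 7.51 meV.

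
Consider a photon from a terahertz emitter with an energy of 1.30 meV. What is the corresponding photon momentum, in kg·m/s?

Take c = 2.99792458e8 m/s, 1 eV = 1.602176634e-19 J.
First convert: E = 1.30 meV = 2.0828e-22 J.
Apply p = E/c: p = 6.948e-31 kg·m/s.
So p ≈ 6.95e-31 kg·m/s.

6.95e-31 kg·m/s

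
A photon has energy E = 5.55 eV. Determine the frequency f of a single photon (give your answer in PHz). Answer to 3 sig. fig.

Convert to SI: E = 5.55 eV = 8.8921e-19 J.
The photon relation is f = E/h, giving f = 1.342e15 Hz.
Converting to PHz: f = 1.342 PHz ≈ 1.34 PHz.

1.34 PHz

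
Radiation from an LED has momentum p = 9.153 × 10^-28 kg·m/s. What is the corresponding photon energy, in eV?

1.71 eV

Apply E = pc: E = 2.744 × 10^-19 J.
Converting to eV: E = 1.713 eV ≈ 1.71 eV.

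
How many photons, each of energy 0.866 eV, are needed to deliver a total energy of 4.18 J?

Per-photon energy: E = 1.387e-19 J (from energy = 0.866 eV).
N = E_total / E_photon = 4.18 J / 1.387e-19 J = 3.01e19.

3.01e19 photons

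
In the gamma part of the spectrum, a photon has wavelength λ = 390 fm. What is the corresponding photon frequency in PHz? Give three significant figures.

Take c = 2.99792458 × 10^8 m/s.
First convert: λ = 390 fm = 3.9 × 10^-13 m.
Apply f = c/λ: f = 7.687 × 10^20 Hz.
Converting to PHz: f = 768700 PHz ≈ 7.69 × 10^5 PHz.

7.69 × 10^5 PHz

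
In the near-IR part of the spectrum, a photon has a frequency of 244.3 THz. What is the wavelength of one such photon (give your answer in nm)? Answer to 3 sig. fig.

Use c = 2.99792458·10^8 m/s.
First convert: f = 244.3 THz = 2.443·10^14 Hz.
For a photon λ = c/f, so λ = 1.227·10^-6 m.
Converting to nm: λ = 1227 nm ≈ 1230 nm.

1230 nm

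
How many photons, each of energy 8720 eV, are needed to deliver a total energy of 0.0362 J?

Per-photon energy: E = 1.397 × 10^-15 J (from energy = 8720 eV).
N = E_total / E_photon = 0.0362 J / 1.397 × 10^-15 J = 2.59 × 10^13.

2.59 × 10^13 photons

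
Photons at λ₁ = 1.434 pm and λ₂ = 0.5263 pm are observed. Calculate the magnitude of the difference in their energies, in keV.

1490 keV

Using E = hc/λ: E₁ = 1.3852e-13 J, E₂ = 3.7744e-13 J.
|ΔE| = |1.3852e-13 − 3.7744e-13| = 2.39e-13 J = 1490 keV.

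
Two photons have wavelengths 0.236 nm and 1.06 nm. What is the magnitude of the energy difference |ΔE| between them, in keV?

Using E = hc/λ: E₁ = 8.417 × 10^-16 J, E₂ = 1.874 × 10^-16 J.
|ΔE| = |8.417 × 10^-16 − 1.874 × 10^-16| = 6.54 × 10^-16 J = 4.08 keV.

4.08 keV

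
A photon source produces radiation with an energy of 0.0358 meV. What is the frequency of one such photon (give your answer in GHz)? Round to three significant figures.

First convert: E = 0.0358 meV = 5.7358e-24 J.
Apply f = E/h: f = 8.656e9 Hz.
Converting to GHz: f = 8.656 GHz ≈ 8.66 GHz.

8.66 GHz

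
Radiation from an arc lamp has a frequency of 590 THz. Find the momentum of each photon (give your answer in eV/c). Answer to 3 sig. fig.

2.44 eV/c

(h = 6.62607015e-34 J·s, c = 2.99792458e8 m/s, 1 eV = 1.602176634e-19 J.)
First convert: f = 590 THz = 5.9e14 Hz.
Apply p = hf/c: p = 1.304e-27 kg·m/s.
Converting to eV/c: p = 2.440 eV/c ≈ 2.44 eV/c.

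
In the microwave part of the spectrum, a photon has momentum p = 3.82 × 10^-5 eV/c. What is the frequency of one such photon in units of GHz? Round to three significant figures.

(h = 6.62607015 × 10^-34 J·s, c = 2.99792458 × 10^8 m/s, 1 eV = 1.602176634 × 10^-19 J.)
In SI units: p = 3.82 × 10^-5 eV/c = 2.0415 × 10^-32 kg·m/s.
For a photon f = pc/h, so f = 9.237 × 10^9 Hz.
Converting to GHz: f = 9.237 GHz ≈ 9.24 GHz.

9.24 GHz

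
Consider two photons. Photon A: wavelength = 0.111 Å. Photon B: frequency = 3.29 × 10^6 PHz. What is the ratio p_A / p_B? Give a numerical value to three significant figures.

p_A = 5.969 × 10^-23 kg·m/s (from wavelength = 0.111 Å, via p = h/λ).
p_B = 7.272 × 10^-21 kg·m/s (from frequency = 3.29 × 10^6 PHz, via p = hf/c).
Ratio = 5.969 × 10^-23 / 7.272 × 10^-21 = 8.21 × 10^-3.

8.21 × 10^-3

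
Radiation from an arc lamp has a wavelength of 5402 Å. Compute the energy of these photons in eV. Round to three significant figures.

2.30 eV

Convert to SI: λ = 5402 Å = 5.402 × 10^-7 m.
For a photon E = hc/λ, so E = 3.677 × 10^-19 J.
Converting to eV: E = 2.295 eV ≈ 2.30 eV.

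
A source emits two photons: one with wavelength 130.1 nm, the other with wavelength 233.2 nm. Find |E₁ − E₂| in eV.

4.21 eV

Using E = hc/λ: E₁ = 1.5269 × 10^-18 J, E₂ = 8.5182 × 10^-19 J.
|ΔE| = |1.5269 × 10^-18 − 8.5182 × 10^-19| = 6.75 × 10^-19 J = 4.21 eV.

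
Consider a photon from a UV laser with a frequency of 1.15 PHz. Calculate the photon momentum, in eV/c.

4.76 eV/c

(h = 6.62607015 × 10^-34 J·s, c = 2.99792458 × 10^8 m/s, 1 eV = 1.602176634 × 10^-19 J.)
In SI units: f = 1.15 PHz = 1.15 × 10^15 Hz.
The photon relation is p = hf/c, giving p = 2.542 × 10^-27 kg·m/s.
Converting to eV/c: p = 4.756 eV/c ≈ 4.76 eV/c.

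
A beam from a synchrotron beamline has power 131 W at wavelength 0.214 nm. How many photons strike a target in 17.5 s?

Total energy: E_total = P·t = 131 × 17.5 = 2292 J.
Per-photon energy: E = 9.282e-16 J.
N = E_total / E_photon = 2.47e18.

2.47e18 photons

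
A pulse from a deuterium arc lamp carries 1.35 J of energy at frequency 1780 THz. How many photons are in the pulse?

1.14e18 photons

Per-photon energy: E = 1.179e-18 J (from frequency = 1780 THz).
N = E_total / E_photon = 1.35 J / 1.179e-18 J = 1.14e18.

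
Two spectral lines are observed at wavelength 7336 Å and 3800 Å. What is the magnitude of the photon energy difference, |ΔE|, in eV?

1.57 eV

Using E = hc/λ: E₁ = 2.7078e-19 J, E₂ = 5.2275e-19 J.
|ΔE| = |2.7078e-19 − 5.2275e-19| = 2.52e-19 J = 1.57 eV.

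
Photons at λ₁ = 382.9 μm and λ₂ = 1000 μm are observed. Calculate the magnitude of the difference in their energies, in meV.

Using E = hc/λ: E₁ = 5.1879e-22 J, E₂ = 1.9864e-22 J.
|ΔE| = |5.1879e-22 − 1.9864e-22| = 3.20e-22 J = 2.00 meV.

2.00 meV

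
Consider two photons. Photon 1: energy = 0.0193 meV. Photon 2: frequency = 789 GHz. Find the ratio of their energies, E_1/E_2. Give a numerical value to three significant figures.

E_1 = 3.092 × 10^-24 J (from energy = 0.0193 meV, via E given directly).
E_2 = 5.228 × 10^-22 J (from frequency = 789 GHz, via E = hf).
Ratio = 3.092 × 10^-24 / 5.228 × 10^-22 = 5.91 × 10^-3.

5.91 × 10^-3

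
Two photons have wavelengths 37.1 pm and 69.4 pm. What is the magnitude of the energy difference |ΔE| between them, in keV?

15.6 keV

Using E = hc/λ: E₁ = 5.354e-15 J, E₂ = 2.862e-15 J.
|ΔE| = |5.354e-15 − 2.862e-15| = 2.49e-15 J = 15.6 keV.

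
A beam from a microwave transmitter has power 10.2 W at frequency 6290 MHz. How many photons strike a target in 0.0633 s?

1.55e23 photons

Total energy: E_total = P·t = 10.2 × 0.0633 = 0.6457 J.
Per-photon energy: E = 4.168e-24 J.
N = E_total / E_photon = 1.55e23.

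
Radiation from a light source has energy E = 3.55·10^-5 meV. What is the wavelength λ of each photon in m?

34.9 m

First convert: E = 3.55·10^-5 meV = 5.6877·10^-27 J.
Apply λ = hc/E: λ = 34.93 m.
So λ ≈ 34.9 m.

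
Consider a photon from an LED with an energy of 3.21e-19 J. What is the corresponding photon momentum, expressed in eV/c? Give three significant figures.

2.00 eV/c

The photon relation is p = E/c, giving p = 1.071e-27 kg·m/s.
Converting to eV/c: p = 2.004 eV/c ≈ 2.00 eV/c.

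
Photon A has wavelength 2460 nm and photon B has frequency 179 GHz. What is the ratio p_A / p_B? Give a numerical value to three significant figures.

p_A = 2.694 × 10^-28 kg·m/s (from wavelength = 2460 nm, via p = h/λ).
p_B = 3.956 × 10^-31 kg·m/s (from frequency = 179 GHz, via p = hf/c).
Ratio = 2.694 × 10^-28 / 3.956 × 10^-31 = 681.

681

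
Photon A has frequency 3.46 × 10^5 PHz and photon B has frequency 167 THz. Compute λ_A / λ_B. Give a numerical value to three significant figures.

λ_A = 8.665 × 10^-13 m (from frequency = 3.46 × 10^5 PHz, via λ = c/f).
λ_B = 1.795 × 10^-6 m (from frequency = 167 THz, via λ = c/f).
Ratio = 8.665 × 10^-13 / 1.795 × 10^-6 = 4.83 × 10^-7.

4.83 × 10^-7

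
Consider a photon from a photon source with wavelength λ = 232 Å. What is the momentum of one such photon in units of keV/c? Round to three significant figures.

0.0534 keV/c

(h = 6.62607015·10^-34 J·s, c = 2.99792458·10^8 m/s, 1 eV = 1.602176634·10^-19 J.)
Convert to SI: λ = 232 Å = 2.32·10^-8 m.
For a photon p = h/λ, so p = 2.856·10^-26 kg·m/s.
Converting to keV/c: p = 0.05344 keV/c ≈ 0.0534 keV/c.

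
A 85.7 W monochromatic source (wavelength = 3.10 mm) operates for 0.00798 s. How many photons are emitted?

1.07·10^22 photons

Total energy: E_total = P·t = 85.7 × 0.00798 = 0.6839 J.
Per-photon energy: E = 6.408·10^-23 J.
N = E_total / E_photon = 1.07·10^22.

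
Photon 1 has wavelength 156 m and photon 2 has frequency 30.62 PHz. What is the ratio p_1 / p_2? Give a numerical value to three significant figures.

6.28 × 10^-11

p_1 = 4.247 × 10^-36 kg·m/s (from wavelength = 156 m, via p = h/λ).
p_2 = 6.768 × 10^-26 kg·m/s (from frequency = 30.62 PHz, via p = hf/c).
Ratio = 4.247 × 10^-36 / 6.768 × 10^-26 = 6.28 × 10^-11.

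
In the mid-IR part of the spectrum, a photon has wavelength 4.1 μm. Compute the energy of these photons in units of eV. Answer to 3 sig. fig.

0.302 eV

First convert: λ = 4.1 μm = 4.1 × 10^-6 m.
Apply E = hc/λ: E = 4.845 × 10^-20 J.
Converting to eV: E = 0.3024 eV ≈ 0.302 eV.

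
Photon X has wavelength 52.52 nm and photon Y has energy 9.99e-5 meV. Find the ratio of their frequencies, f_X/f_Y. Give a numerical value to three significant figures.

2.36e8

f_X = 5.708e15 Hz (from wavelength = 52.52 nm, via f = c/λ).
f_Y = 2.416e7 Hz (from energy = 9.99e-5 meV, via f = E/h).
Ratio = 5.708e15 / 2.416e7 = 2.36e8.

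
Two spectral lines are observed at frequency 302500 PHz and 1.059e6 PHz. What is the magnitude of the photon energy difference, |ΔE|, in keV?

Using E = hf: E₁ = 2.0044e-13 J, E₂ = 7.0170e-13 J.
|ΔE| = |2.0044e-13 − 7.0170e-13| = 5.01e-13 J = 3130 keV.

3130 keV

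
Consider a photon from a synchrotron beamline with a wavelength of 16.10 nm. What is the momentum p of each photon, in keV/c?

0.0770 keV/c

Take h = 6.62607015 × 10^-34 J·s, c = 2.99792458 × 10^8 m/s, 1 eV = 1.602176634 × 10^-19 J.
In SI units: λ = 16.10 nm = 1.610 × 10^-8 m.
The photon relation is p = h/λ, giving p = 4.116 × 10^-26 kg·m/s.
Converting to keV/c: p = 0.07701 keV/c ≈ 0.0770 keV/c.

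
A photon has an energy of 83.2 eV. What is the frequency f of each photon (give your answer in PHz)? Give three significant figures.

Convert to SI: E = 83.2 eV = 1.3330e-17 J.
For a photon f = E/h, so f = 2.012e16 Hz.
Converting to PHz: f = 20.12 PHz ≈ 20.1 PHz.

20.1 PHz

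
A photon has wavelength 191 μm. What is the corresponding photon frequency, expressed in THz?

Take c = 2.99792458·10^8 m/s.
First convert: λ = 191 μm = 1.91·10^-4 m.
For a photon f = c/λ, so f = 1.570·10^12 Hz.
Converting to THz: f = 1.570 THz ≈ 1.57 THz.

1.57 THz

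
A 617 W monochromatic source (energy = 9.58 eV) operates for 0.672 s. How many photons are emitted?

2.70·10^20 photons

Total energy: E_total = P·t = 617 × 0.672 = 414.6 J.
Per-photon energy: E = 1.535·10^-18 J.
N = E_total / E_photon = 2.70·10^20.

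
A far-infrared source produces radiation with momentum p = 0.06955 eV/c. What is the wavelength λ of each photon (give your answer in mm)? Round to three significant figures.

In SI units: p = 0.06955 eV/c = 3.7170 × 10^-29 kg·m/s.
The photon relation is λ = h/p, giving λ = 1.783 × 10^-5 m.
Converting to mm: λ = 0.01783 mm ≈ 0.0178 mm.

0.0178 mm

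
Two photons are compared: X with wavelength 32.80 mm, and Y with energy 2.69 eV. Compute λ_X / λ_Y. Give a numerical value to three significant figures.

7.12 × 10^4

λ_X = 0.03280 m (from wavelength = 32.80 mm, via λ given directly).
λ_Y = 4.609 × 10^-7 m (from energy = 2.69 eV, via λ = hc/E).
Ratio = 0.03280 / 4.609 × 10^-7 = 7.12 × 10^4.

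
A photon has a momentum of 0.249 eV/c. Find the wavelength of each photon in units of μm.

Take h = 6.62607015 × 10^-34 J·s, c = 2.99792458 × 10^8 m/s, 1 eV = 1.602176634 × 10^-19 J.
In SI units: p = 0.249 eV/c = 1.3307 × 10^-28 kg·m/s.
The photon relation is λ = h/p, giving λ = 4.979 × 10^-6 m.
Converting to μm: λ = 4.979 μm ≈ 4.98 μm.

4.98 μm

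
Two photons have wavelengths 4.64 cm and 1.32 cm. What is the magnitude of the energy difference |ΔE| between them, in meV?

Using E = hc/λ: E₁ = 4.281 × 10^-24 J, E₂ = 1.505 × 10^-23 J.
|ΔE| = |4.281 × 10^-24 − 1.505 × 10^-23| = 1.08 × 10^-23 J = 0.0672 meV.

0.0672 meV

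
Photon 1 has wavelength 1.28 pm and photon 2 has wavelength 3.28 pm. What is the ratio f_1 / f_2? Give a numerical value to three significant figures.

2.56

f_1 = 2.342e20 Hz (from wavelength = 1.28 pm, via f = c/λ).
f_2 = 9.140e19 Hz (from wavelength = 3.28 pm, via f = c/λ).
Ratio = 2.342e20 / 9.140e19 = 2.56.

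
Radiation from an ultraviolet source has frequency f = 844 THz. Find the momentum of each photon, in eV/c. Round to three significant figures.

Use h = 6.62607015 × 10^-34 J·s, c = 2.99792458 × 10^8 m/s, 1 eV = 1.602176634 × 10^-19 J.
First convert: f = 844 THz = 8.44 × 10^14 Hz.
For a photon p = hf/c, so p = 1.865 × 10^-27 kg·m/s.
Converting to eV/c: p = 3.491 eV/c ≈ 3.49 eV/c.

3.49 eV/c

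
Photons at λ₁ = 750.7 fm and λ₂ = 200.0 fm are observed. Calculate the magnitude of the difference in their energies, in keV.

4550 keV

Using E = hc/λ: E₁ = 2.6461e-13 J, E₂ = 9.9322e-13 J.
|ΔE| = |2.6461e-13 − 9.9322e-13| = 7.29e-13 J = 4550 keV.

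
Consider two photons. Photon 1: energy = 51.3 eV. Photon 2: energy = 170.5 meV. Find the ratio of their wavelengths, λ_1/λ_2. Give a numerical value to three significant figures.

λ_1 = 2.417e-8 m (from energy = 51.3 eV, via λ = hc/E).
λ_2 = 7.272e-6 m (from energy = 170.5 meV, via λ = hc/E).
Ratio = 2.417e-8 / 7.272e-6 = 3.32e-3.

3.32e-3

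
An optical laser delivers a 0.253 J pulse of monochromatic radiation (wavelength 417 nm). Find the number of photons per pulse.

5.31e17 photons

Per-photon energy: E = 4.764e-19 J (from wavelength = 417 nm).
N = E_total / E_photon = 0.253 J / 4.764e-19 J = 5.31e17.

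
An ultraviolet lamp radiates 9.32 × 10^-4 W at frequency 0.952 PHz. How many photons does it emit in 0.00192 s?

Total energy: E_total = P·t = 9.32 × 10^-4 × 0.00192 = 1.789 × 10^-6 J.
Per-photon energy: E = 6.308 × 10^-19 J.
N = E_total / E_photon = 2.84 × 10^12.

2.84 × 10^12 photons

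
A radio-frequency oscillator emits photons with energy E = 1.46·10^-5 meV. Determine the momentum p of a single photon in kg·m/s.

In SI units: E = 1.46·10^-5 meV = 2.3392·10^-27 J.
Apply p = E/c: p = 7.803·10^-36 kg·m/s.
So p ≈ 7.80·10^-36 kg·m/s.

7.80·10^-36 kg·m/s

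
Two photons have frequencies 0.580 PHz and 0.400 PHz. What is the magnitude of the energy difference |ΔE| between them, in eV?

0.744 eV

Using E = hf: E₁ = 3.843 × 10^-19 J, E₂ = 2.650 × 10^-19 J.
|ΔE| = |3.843 × 10^-19 − 2.650 × 10^-19| = 1.19 × 10^-19 J = 0.744 eV.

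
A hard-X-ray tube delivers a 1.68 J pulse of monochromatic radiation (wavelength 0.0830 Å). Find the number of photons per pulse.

Per-photon energy: E = 2.393·10^-14 J (from wavelength = 0.0830 Å).
N = E_total / E_photon = 1.68 J / 2.393·10^-14 J = 7.02·10^13.

7.02·10^13 photons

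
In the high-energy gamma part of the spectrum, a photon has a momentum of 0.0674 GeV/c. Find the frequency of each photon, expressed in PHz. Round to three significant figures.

Convert to SI: p = 0.0674 GeV/c = 3.6020 × 10^-20 kg·m/s.
Since f = pc/h for a photon, f = 1.630 × 10^22 Hz.
Converting to PHz: f = 1.630 × 10^7 PHz ≈ 1.63 × 10^7 PHz.

1.63 × 10^7 PHz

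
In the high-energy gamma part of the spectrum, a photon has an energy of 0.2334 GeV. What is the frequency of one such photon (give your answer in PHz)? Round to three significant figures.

In SI units: E = 0.2334 GeV = 3.7395 × 10^-11 J.
The photon relation is f = E/h, giving f = 5.644 × 10^22 Hz.
Converting to PHz: f = 5.644 × 10^7 PHz ≈ 5.64 × 10^7 PHz.

5.64 × 10^7 PHz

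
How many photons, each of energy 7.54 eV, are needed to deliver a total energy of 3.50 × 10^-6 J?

Per-photon energy: E = 1.208 × 10^-18 J (from energy = 7.54 eV).
N = E_total / E_photon = 3.50 × 10^-6 J / 1.208 × 10^-18 J = 2.90 × 10^12.

2.90 × 10^12 photons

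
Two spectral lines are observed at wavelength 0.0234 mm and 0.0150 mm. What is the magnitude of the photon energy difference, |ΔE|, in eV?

0.0297 eV

Using E = hc/λ: E₁ = 8.489e-21 J, E₂ = 1.324e-20 J.
|ΔE| = |8.489e-21 − 1.324e-20| = 4.75e-21 J = 0.0297 eV.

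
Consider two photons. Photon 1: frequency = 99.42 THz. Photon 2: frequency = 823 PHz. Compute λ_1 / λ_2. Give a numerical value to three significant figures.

8280

λ_1 = 3.015 × 10^-6 m (from frequency = 99.42 THz, via λ = c/f).
λ_2 = 3.643 × 10^-10 m (from frequency = 823 PHz, via λ = c/f).
Ratio = 3.015 × 10^-6 / 3.643 × 10^-10 = 8280.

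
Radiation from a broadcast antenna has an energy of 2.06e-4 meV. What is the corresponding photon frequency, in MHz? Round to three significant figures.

49.8 MHz

Convert to SI: E = 2.06e-4 meV = 3.3005e-26 J.
Apply f = E/h: f = 4.981e7 Hz.
Converting to MHz: f = 49.81 MHz ≈ 49.8 MHz.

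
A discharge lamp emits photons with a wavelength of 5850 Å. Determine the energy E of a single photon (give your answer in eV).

Use h = 6.62607015 × 10^-34 J·s, c = 2.99792458 × 10^8 m/s, 1 eV = 1.602176634 × 10^-19 J.
In SI units: λ = 5850 Å = 5.85 × 10^-7 m.
Apply E = hc/λ: E = 3.396 × 10^-19 J.
Converting to eV: E = 2.119 eV ≈ 2.12 eV.

2.12 eV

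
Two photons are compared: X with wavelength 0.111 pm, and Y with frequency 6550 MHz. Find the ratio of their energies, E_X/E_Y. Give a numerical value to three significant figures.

4.12 × 10^11

E_X = 1.790 × 10^-12 J (from wavelength = 0.111 pm, via E = hc/λ).
E_Y = 4.340 × 10^-24 J (from frequency = 6550 MHz, via E = hf).
Ratio = 1.790 × 10^-12 / 4.340 × 10^-24 = 4.12 × 10^11.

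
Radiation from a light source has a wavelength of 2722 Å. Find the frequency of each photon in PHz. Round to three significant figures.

1.10 PHz

(c = 2.99792458 × 10^8 m/s.)
First convert: λ = 2722 Å = 2.722 × 10^-7 m.
Since f = c/λ for a photon, f = 1.101 × 10^15 Hz.
Converting to PHz: f = 1.101 PHz ≈ 1.10 PHz.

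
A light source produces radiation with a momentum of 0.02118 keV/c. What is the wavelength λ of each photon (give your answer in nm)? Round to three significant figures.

(h = 6.62607015e-34 J·s, c = 2.99792458e8 m/s, 1 eV = 1.602176634e-19 J.)
Convert to SI: p = 0.02118 keV/c = 1.1319e-26 kg·m/s.
Since λ = h/p for a photon, λ = 5.854e-8 m.
Converting to nm: λ = 58.54 nm ≈ 58.5 nm.

58.5 nm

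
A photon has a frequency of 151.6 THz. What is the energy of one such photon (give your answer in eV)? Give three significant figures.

0.627 eV

(h = 6.62607015e-34 J·s, 1 eV = 1.602176634e-19 J.)
Convert to SI: f = 151.6 THz = 1.516e14 Hz.
Apply E = hf: E = 1.005e-19 J.
Converting to eV: E = 0.6270 eV ≈ 0.627 eV.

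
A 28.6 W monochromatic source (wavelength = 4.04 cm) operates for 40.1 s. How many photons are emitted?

2.33 × 10^26 photons

Total energy: E_total = P·t = 28.6 × 40.1 = 1147 J.
Per-photon energy: E = 4.917 × 10^-24 J.
N = E_total / E_photon = 2.33 × 10^26.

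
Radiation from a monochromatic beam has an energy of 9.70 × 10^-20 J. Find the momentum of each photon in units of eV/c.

0.605 eV/c

Take c = 2.99792458 × 10^8 m/s, 1 eV = 1.602176634 × 10^-19 J.
Apply p = E/c: p = 3.236 × 10^-28 kg·m/s.
Converting to eV/c: p = 0.6054 eV/c ≈ 0.605 eV/c.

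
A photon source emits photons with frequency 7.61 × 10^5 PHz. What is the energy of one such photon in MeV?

(h = 6.62607015 × 10^-34 J·s, 1 eV = 1.602176634 × 10^-19 J.)
First convert: f = 7.61 × 10^5 PHz = 7.61 × 10^20 Hz.
Apply E = hf: E = 5.042 × 10^-13 J.
Converting to MeV: E = 3.147 MeV ≈ 3.15 MeV.

3.15 MeV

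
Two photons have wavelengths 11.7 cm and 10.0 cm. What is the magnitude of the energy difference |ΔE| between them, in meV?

Using E = hc/λ: E₁ = 1.698 × 10^-24 J, E₂ = 1.986 × 10^-24 J.
|ΔE| = |1.698 × 10^-24 − 1.986 × 10^-24| = 2.89 × 10^-25 J = 1.80 × 10^-3 meV.

1.80 × 10^-3 meV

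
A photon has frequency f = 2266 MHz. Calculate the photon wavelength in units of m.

0.132 m

Use c = 2.99792458e8 m/s.
In SI units: f = 2266 MHz = 2.266e9 Hz.
For a photon λ = c/f, so λ = 0.1323 m.
So λ ≈ 0.132 m.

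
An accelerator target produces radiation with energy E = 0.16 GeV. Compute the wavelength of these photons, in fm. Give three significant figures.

In SI units: E = 0.16 GeV = 2.5635·10^-11 J.
The photon relation is λ = hc/E, giving λ = 7.749·10^-15 m.
Converting to fm: λ = 7.749 fm ≈ 7.75 fm.

7.75 fm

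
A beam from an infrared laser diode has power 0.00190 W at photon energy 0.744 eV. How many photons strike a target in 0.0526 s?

8.38e14 photons

Total energy: E_total = P·t = 0.00190 × 0.0526 = 9.994e-5 J.
Per-photon energy: E = 1.192e-19 J.
N = E_total / E_photon = 8.38e14.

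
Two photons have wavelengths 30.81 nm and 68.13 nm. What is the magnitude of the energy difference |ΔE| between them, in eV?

Using E = hc/λ: E₁ = 6.4474·10^-18 J, E₂ = 2.9157·10^-18 J.
|ΔE| = |6.4474·10^-18 − 2.9157·10^-18| = 3.53·10^-18 J = 22.0 eV.

22.0 eV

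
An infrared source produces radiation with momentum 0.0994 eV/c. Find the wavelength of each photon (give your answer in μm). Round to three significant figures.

Convert to SI: p = 0.0994 eV/c = 5.3122 × 10^-29 kg·m/s.
Apply λ = h/p: λ = 1.247 × 10^-5 m.
Converting to μm: λ = 12.47 μm ≈ 12.5 μm.

12.5 μm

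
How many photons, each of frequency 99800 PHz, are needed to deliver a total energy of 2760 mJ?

4.17e13 photons

Per-photon energy: E = 6.613e-14 J (from frequency = 99800 PHz).
N = E_total / E_photon = 2.76 J / 6.613e-14 J = 4.17e13.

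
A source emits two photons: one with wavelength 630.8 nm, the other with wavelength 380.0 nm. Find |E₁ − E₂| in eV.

Using E = hc/λ: E₁ = 3.1491e-19 J, E₂ = 5.2275e-19 J.
|ΔE| = |3.1491e-19 − 5.2275e-19| = 2.08e-19 J = 1.30 eV.

1.30 eV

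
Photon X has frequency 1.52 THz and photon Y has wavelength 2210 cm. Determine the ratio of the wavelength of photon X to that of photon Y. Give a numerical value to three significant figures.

8.92·10^-6

λ_X = 1.972·10^-4 m (from frequency = 1.52 THz, via λ = c/f).
λ_Y = 22.10 m (from wavelength = 2210 cm, via λ given directly).
Ratio = 1.972·10^-4 / 22.10 = 8.92·10^-6.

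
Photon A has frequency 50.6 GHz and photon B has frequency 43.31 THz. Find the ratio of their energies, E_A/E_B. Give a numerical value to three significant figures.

E_A = 3.353·10^-23 J (from frequency = 50.6 GHz, via E = hf).
E_B = 2.870·10^-20 J (from frequency = 43.31 THz, via E = hf).
Ratio = 3.353·10^-23 / 2.870·10^-20 = 1.17·10^-3.

1.17·10^-3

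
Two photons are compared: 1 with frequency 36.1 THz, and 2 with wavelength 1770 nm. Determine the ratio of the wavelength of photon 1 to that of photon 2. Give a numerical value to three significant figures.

λ_1 = 8.305 × 10^-6 m (from frequency = 36.1 THz, via λ = c/f).
λ_2 = 1.770 × 10^-6 m (from wavelength = 1770 nm, via λ given directly).
Ratio = 8.305 × 10^-6 / 1.770 × 10^-6 = 4.69.

4.69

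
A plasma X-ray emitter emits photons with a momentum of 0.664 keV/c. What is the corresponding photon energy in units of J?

First convert: p = 0.664 keV/c = 3.5486 × 10^-25 kg·m/s.
Since E = pc for a photon, E = 1.064 × 10^-16 J.
So E ≈ 1.06 × 10^-16 J.

1.06 × 10^-16 J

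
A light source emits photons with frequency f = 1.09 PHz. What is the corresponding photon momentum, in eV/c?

Use h = 6.62607015 × 10^-34 J·s, c = 2.99792458 × 10^8 m/s, 1 eV = 1.602176634 × 10^-19 J.
Convert to SI: f = 1.09 PHz = 1.09 × 10^15 Hz.
For a photon p = hf/c, so p = 2.409 × 10^-27 kg·m/s.
Converting to eV/c: p = 4.508 eV/c ≈ 4.51 eV/c.

4.51 eV/c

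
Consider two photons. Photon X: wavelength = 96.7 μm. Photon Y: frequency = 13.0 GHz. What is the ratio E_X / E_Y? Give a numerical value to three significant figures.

238

E_X = 2.054 × 10^-21 J (from wavelength = 96.7 μm, via E = hc/λ).
E_Y = 8.614 × 10^-24 J (from frequency = 13.0 GHz, via E = hf).
Ratio = 2.054 × 10^-21 / 8.614 × 10^-24 = 238.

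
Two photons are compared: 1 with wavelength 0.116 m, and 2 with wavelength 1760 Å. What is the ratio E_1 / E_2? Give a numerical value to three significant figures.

1.52e-6

E_1 = 1.712e-24 J (from wavelength = 0.116 m, via E = hc/λ).
E_2 = 1.129e-18 J (from wavelength = 1760 Å, via E = hc/λ).
Ratio = 1.712e-24 / 1.129e-18 = 1.52e-6.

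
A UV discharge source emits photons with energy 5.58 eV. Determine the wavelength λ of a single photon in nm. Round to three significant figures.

(h = 6.62607015e-34 J·s, c = 2.99792458e8 m/s, 1 eV = 1.602176634e-19 J.)
In SI units: E = 5.58 eV = 8.9401e-19 J.
Since λ = hc/E for a photon, λ = 2.222e-7 m.
Converting to nm: λ = 222.2 nm ≈ 222 nm.

222 nm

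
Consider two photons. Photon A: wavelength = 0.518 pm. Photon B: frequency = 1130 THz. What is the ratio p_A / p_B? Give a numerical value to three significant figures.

5.12 × 10^5

p_A = 1.279 × 10^-21 kg·m/s (from wavelength = 0.518 pm, via p = h/λ).
p_B = 2.498 × 10^-27 kg·m/s (from frequency = 1130 THz, via p = hf/c).
Ratio = 1.279 × 10^-21 / 2.498 × 10^-27 = 5.12 × 10^5.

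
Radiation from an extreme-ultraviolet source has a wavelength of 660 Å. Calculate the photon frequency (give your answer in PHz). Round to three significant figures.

4.54 PHz

Convert to SI: λ = 660 Å = 6.6 × 10^-8 m.
Apply f = c/λ: f = 4.542 × 10^15 Hz.
Converting to PHz: f = 4.542 PHz ≈ 4.54 PHz.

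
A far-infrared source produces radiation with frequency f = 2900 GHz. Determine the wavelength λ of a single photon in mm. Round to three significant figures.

(c = 2.99792458e8 m/s.)
Convert to SI: f = 2900 GHz = 2.9e12 Hz.
Apply λ = c/f: λ = 1.034e-4 m.
Converting to mm: λ = 0.1034 mm ≈ 0.103 mm.

0.103 mm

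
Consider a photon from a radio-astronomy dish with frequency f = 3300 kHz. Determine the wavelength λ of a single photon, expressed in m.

(c = 2.99792458 × 10^8 m/s.)
Convert to SI: f = 3300 kHz = 3.30 × 10^6 Hz.
Apply λ = c/f: λ = 90.85 m.
So λ ≈ 90.8 m.

90.8 m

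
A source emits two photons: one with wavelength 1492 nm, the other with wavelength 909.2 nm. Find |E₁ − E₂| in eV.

Using E = hc/λ: E₁ = 1.3314e-19 J, E₂ = 2.1848e-19 J.
|ΔE| = |1.3314e-19 − 2.1848e-19| = 8.53e-20 J = 0.533 eV.

0.533 eV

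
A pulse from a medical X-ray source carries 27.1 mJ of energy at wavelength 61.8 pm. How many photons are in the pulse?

8.43 × 10^12 photons

Per-photon energy: E = 3.214 × 10^-15 J (from wavelength = 61.8 pm).
N = E_total / E_photon = 0.0271 J / 3.214 × 10^-15 J = 8.43 × 10^12.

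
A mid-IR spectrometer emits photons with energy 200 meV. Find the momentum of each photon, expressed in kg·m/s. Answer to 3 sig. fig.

1.07e-28 kg·m/s

Take c = 2.99792458e8 m/s, 1 eV = 1.602176634e-19 J.
Convert to SI: E = 200 meV = 3.2044e-20 J.
Apply p = E/c: p = 1.069e-28 kg·m/s.
So p ≈ 1.07e-28 kg·m/s.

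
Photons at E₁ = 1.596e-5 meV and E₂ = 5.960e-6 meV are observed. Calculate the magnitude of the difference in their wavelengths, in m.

130 m

Using λ = hc/E: λ₁ = 77.684 m, λ₂ = 208.03 m.
|Δλ| = |77.684 − 208.03| = 130 m.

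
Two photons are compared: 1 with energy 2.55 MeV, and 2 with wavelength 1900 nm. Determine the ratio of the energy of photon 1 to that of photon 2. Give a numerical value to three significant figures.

E_1 = 4.086 × 10^-13 J (from energy = 2.55 MeV, via E given directly).
E_2 = 1.045 × 10^-19 J (from wavelength = 1900 nm, via E = hc/λ).
Ratio = 4.086 × 10^-13 / 1.045 × 10^-19 = 3.91 × 10^6.

3.91 × 10^6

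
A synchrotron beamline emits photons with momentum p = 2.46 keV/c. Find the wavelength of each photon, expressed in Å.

In SI units: p = 2.46 keV/c = 1.3147e-24 kg·m/s.
Since λ = h/p for a photon, λ = 5.040e-10 m.
Converting to Å: λ = 5.040 Å ≈ 5.04 Å.

5.04 Å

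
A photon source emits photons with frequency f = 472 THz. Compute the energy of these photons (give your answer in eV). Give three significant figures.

(h = 6.62607015 × 10^-34 J·s, 1 eV = 1.602176634 × 10^-19 J.)
In SI units: f = 472 THz = 4.72 × 10^14 Hz.
For a photon E = hf, so E = 3.128 × 10^-19 J.
Converting to eV: E = 1.952 eV ≈ 1.95 eV.

1.95 eV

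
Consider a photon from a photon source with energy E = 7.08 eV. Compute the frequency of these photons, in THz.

1710 THz

Take h = 6.62607015·10^-34 J·s, 1 eV = 1.602176634·10^-19 J.
In SI units: E = 7.08 eV = 1.1343·10^-18 J.
Apply f = E/h: f = 1.712·10^15 Hz.
Converting to THz: f = 1712 THz ≈ 1710 THz.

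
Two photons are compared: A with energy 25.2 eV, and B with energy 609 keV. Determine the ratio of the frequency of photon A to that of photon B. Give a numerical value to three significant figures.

f_A = 6.093 × 10^15 Hz (from energy = 25.2 eV, via f = E/h).
f_B = 1.473 × 10^20 Hz (from energy = 609 keV, via f = E/h).
Ratio = 6.093 × 10^15 / 1.473 × 10^20 = 4.14 × 10^-5.

4.14 × 10^-5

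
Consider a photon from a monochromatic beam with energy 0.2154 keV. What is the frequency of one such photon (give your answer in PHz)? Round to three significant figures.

(h = 6.62607015 × 10^-34 J·s, 1 eV = 1.602176634 × 10^-19 J.)
In SI units: E = 0.2154 keV = 3.4511 × 10^-17 J.
Since f = E/h for a photon, f = 5.208 × 10^16 Hz.
Converting to PHz: f = 52.08 PHz ≈ 52.1 PHz.

52.1 PHz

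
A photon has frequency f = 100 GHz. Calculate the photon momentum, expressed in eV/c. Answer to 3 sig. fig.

4.14e-4 eV/c

Take h = 6.62607015e-34 J·s, c = 2.99792458e8 m/s, 1 eV = 1.602176634e-19 J.
First convert: f = 100 GHz = 1.0e11 Hz.
For a photon p = hf/c, so p = 2.210e-31 kg·m/s.
Converting to eV/c: p = 4.136e-4 eV/c ≈ 4.14e-4 eV/c.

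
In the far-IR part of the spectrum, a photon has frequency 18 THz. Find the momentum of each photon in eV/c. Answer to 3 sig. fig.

0.0744 eV/c

(h = 6.62607015e-34 J·s, c = 2.99792458e8 m/s, 1 eV = 1.602176634e-19 J.)
In SI units: f = 18 THz = 1.8e13 Hz.
Since p = hf/c for a photon, p = 3.978e-29 kg·m/s.
Converting to eV/c: p = 0.07444 eV/c ≈ 0.0744 eV/c.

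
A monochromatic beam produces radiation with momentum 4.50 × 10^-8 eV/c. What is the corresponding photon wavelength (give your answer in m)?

27.6 m

In SI units: p = 4.50 × 10^-8 eV/c = 2.4049 × 10^-35 kg·m/s.
The photon relation is λ = h/p, giving λ = 27.55 m.
So λ ≈ 27.6 m.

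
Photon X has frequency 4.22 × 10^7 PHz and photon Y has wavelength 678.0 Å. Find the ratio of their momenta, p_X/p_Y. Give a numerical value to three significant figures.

9.54 × 10^6

p_X = 9.327 × 10^-20 kg·m/s (from frequency = 4.22 × 10^7 PHz, via p = hf/c).
p_Y = 9.773 × 10^-27 kg·m/s (from wavelength = 678.0 Å, via p = h/λ).
Ratio = 9.327 × 10^-20 / 9.773 × 10^-27 = 9.54 × 10^6.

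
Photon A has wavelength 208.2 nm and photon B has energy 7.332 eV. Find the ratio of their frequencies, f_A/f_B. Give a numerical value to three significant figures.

0.812

f_A = 1.440 × 10^15 Hz (from wavelength = 208.2 nm, via f = c/λ).
f_B = 1.773 × 10^15 Hz (from energy = 7.332 eV, via f = E/h).
Ratio = 1.440 × 10^15 / 1.773 × 10^15 = 0.812.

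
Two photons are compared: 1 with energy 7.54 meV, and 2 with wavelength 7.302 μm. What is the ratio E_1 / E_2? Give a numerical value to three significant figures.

E_1 = 1.208e-21 J (from energy = 7.54 meV, via E given directly).
E_2 = 2.720e-20 J (from wavelength = 7.302 μm, via E = hc/λ).
Ratio = 1.208e-21 / 2.720e-20 = 0.0444.

0.0444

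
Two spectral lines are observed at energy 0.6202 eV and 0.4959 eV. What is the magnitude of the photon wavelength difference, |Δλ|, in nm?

Using λ = hc/E: λ₁ = 1.9991·10^-6 m, λ₂ = 2.5002·10^-6 m.
|Δλ| = |1.9991·10^-6 − 2.5002·10^-6| = 5.01·10^-7 m = 501 nm.

501 nm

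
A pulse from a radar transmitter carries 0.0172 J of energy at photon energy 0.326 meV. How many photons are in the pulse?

3.29e20 photons

Per-photon energy: E = 5.223e-23 J (from energy = 0.326 meV).
N = E_total / E_photon = 0.0172 J / 5.223e-23 J = 3.29e20.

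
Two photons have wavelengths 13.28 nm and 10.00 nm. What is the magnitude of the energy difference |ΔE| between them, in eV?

30.6 eV

Using E = hc/λ: E₁ = 1.4958 × 10^-17 J, E₂ = 1.9864 × 10^-17 J.
|ΔE| = |1.4958 × 10^-17 − 1.9864 × 10^-17| = 4.91 × 10^-18 J = 30.6 eV.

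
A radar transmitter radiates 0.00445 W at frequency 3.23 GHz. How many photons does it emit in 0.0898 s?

Total energy: E_total = P·t = 0.00445 × 0.0898 = 3.996 × 10^-4 J.
Per-photon energy: E = 2.140 × 10^-24 J.
N = E_total / E_photon = 1.87 × 10^20.

1.87 × 10^20 photons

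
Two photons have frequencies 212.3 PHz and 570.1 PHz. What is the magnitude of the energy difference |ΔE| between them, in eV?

Using E = hf: E₁ = 1.4067 × 10^-16 J, E₂ = 3.7775 × 10^-16 J.
|ΔE| = |1.4067 × 10^-16 − 3.7775 × 10^-16| = 2.37 × 10^-16 J = 1480 eV.

1480 eV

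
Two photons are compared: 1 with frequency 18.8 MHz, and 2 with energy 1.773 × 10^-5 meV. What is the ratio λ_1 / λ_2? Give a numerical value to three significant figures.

0.228

λ_1 = 15.95 m (from frequency = 18.8 MHz, via λ = c/f).
λ_2 = 69.93 m (from energy = 1.773 × 10^-5 meV, via λ = hc/E).
Ratio = 15.95 / 69.93 = 0.228.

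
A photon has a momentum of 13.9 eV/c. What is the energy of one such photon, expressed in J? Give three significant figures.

2.23 × 10^-18 J

(c = 2.99792458 × 10^8 m/s, 1 eV = 1.602176634 × 10^-19 J.)
Convert to SI: p = 13.9 eV/c = 7.4286 × 10^-27 kg·m/s.
For a photon E = pc, so E = 2.227 × 10^-18 J.
So E ≈ 2.23 × 10^-18 J.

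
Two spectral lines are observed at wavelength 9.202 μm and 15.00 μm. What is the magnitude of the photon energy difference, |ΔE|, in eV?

0.0521 eV

Using E = hc/λ: E₁ = 2.1587e-20 J, E₂ = 1.3243e-20 J.
|ΔE| = |2.1587e-20 − 1.3243e-20| = 8.34e-21 J = 0.0521 eV.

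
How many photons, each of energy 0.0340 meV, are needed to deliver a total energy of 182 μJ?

Per-photon energy: E = 5.447e-24 J (from energy = 0.0340 meV).
N = E_total / E_photon = 1.82e-4 J / 5.447e-24 J = 3.34e19.

3.34e19 photons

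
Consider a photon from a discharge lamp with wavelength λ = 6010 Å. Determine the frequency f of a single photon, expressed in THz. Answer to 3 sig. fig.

(c = 2.99792458e8 m/s.)
In SI units: λ = 6010 Å = 6.01e-7 m.
Apply f = c/λ: f = 4.988e14 Hz.
Converting to THz: f = 498.8 THz ≈ 499 THz.

499 THz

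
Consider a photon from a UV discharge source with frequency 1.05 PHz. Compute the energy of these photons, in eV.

4.34 eV

Convert to SI: f = 1.05 PHz = 1.05e15 Hz.
The photon relation is E = hf, giving E = 6.957e-19 J.
Converting to eV: E = 4.342 eV ≈ 4.34 eV.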